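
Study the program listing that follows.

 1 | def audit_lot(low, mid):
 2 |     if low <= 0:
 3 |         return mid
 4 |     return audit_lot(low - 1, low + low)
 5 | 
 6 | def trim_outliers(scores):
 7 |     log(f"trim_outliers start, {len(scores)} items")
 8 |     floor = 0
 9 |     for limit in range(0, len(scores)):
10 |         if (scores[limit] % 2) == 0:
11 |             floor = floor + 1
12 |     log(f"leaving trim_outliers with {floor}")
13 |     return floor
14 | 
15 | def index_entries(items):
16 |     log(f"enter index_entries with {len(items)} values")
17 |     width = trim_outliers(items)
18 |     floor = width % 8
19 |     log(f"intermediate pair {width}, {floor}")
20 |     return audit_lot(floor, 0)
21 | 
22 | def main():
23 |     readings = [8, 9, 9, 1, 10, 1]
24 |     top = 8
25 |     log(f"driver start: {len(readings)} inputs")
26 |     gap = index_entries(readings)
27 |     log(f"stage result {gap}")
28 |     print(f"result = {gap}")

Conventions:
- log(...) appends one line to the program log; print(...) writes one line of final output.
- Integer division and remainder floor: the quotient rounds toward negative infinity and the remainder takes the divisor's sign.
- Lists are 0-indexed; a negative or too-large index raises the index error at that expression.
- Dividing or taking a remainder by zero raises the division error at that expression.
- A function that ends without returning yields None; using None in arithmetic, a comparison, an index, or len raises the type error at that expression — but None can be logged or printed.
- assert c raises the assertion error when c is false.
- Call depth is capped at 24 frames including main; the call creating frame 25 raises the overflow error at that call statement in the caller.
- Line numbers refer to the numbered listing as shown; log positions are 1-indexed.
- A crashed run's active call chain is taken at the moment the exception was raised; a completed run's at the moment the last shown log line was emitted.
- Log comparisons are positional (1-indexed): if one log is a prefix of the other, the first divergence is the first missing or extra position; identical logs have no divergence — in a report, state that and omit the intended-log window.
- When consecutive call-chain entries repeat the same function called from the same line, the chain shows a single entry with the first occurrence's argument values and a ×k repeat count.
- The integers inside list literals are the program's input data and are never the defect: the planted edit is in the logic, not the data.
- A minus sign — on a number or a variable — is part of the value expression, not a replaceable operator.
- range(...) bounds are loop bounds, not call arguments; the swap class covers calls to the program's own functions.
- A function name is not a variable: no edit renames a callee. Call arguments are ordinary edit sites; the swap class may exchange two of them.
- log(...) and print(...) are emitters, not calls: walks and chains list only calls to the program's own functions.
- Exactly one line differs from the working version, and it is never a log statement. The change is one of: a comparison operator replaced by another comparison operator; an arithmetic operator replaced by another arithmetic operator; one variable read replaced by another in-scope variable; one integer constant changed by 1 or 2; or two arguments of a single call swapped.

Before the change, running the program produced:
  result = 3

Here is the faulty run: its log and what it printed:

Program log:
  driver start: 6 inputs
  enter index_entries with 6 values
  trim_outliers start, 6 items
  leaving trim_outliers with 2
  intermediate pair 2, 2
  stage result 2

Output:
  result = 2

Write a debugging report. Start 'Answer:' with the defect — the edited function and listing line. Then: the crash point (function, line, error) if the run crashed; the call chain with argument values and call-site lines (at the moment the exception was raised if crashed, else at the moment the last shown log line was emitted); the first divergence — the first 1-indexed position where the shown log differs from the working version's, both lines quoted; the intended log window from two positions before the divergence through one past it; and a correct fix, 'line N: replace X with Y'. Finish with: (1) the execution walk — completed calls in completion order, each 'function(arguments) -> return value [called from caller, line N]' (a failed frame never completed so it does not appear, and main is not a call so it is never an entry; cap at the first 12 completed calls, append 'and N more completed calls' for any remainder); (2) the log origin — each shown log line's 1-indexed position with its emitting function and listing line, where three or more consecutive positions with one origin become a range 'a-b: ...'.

Answer: the defect is in audit_lot at line 4.
Key fact: The log first diverges at position 6: the faulty run prints 'stage result 2' where the working version prints 'stage result 3'.
Call chain: main.
First divergence: position 6 — shown 'stage result 2', intended 'stage result 3'.
Intended log window:
  4: leaving trim_outliers with 2
  5: intermediate pair 2, 2
  6: stage result 3
Execution walk:
  trim_outliers([8, 9, 9, 1, 10, 1]) -> 2  [called from index_entries, line 17]
  audit_lot(0, 2) -> 2  [called from audit_lot, line 4]
  audit_lot(1, 4) -> 2  [called from audit_lot, line 4]
  audit_lot(2, 0) -> 2  [called from index_entries, line 20]
  index_entries([8, 9, 9, 1, 10, 1]) -> 2  [called from main, line 26]
Origin of each log line:
  1: emitted by main (line 25)
  2: emitted by index_entries (line 16)
  3: emitted by trim_outliers (line 7)
  4: emitted by trim_outliers (line 12)
  5: emitted by index_entries (line 19)
  6: emitted by main (line 27)
A correct fix: line 4: replace `low + low` with `mid + low`.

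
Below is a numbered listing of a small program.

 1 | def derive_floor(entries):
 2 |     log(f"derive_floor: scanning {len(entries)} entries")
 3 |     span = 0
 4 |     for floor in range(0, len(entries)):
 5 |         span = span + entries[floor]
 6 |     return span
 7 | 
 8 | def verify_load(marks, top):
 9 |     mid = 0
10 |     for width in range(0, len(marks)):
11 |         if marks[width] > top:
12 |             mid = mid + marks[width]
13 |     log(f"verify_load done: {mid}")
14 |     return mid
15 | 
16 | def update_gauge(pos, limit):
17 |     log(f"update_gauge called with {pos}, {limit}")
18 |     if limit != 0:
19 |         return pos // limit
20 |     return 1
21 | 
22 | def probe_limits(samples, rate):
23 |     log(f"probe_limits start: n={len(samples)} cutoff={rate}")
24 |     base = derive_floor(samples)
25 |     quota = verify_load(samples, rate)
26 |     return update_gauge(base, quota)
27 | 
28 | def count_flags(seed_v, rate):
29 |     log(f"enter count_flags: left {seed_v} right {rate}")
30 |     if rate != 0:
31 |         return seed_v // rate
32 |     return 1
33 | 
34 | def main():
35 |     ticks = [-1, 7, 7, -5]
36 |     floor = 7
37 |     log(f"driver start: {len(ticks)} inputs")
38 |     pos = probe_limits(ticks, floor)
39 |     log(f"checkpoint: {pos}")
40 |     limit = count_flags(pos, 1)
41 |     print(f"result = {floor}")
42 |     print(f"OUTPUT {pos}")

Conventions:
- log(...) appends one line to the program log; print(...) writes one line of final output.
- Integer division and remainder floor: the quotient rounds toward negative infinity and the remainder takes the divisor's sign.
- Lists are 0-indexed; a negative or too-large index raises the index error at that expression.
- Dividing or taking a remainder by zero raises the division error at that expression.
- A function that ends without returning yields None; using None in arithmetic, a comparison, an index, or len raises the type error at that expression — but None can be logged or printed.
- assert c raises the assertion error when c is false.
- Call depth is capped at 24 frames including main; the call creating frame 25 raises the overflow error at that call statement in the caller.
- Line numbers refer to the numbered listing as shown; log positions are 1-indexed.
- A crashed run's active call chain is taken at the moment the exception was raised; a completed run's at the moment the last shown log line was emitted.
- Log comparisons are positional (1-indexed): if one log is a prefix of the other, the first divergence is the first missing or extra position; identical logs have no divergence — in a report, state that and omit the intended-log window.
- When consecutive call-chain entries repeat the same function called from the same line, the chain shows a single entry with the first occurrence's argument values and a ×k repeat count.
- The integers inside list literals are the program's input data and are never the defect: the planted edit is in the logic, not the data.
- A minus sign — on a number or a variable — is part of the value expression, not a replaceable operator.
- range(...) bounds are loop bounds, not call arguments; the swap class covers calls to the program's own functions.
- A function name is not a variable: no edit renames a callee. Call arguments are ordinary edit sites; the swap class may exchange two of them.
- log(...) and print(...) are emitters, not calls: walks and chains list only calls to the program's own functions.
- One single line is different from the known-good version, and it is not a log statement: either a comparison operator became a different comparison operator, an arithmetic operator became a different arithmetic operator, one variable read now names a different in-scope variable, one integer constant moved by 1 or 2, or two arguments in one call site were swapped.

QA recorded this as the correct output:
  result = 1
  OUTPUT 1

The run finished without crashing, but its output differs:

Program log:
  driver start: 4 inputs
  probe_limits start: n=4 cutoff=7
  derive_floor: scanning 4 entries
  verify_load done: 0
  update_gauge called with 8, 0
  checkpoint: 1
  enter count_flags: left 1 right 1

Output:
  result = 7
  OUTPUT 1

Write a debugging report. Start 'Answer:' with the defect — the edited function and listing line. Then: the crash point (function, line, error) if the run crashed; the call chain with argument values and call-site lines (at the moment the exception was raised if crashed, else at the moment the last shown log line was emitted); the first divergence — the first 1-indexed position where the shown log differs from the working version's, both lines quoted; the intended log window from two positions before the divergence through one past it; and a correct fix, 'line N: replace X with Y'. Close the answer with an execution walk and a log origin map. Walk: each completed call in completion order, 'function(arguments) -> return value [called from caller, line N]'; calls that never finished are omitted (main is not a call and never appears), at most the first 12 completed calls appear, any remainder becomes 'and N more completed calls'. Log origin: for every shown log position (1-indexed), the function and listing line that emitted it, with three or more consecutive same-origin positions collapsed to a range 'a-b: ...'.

Answer: the defect is in main at line 41.
Core observation: Every logged value matches the working version; the printed result is what differs.
Call chain: main -> count_flags(1, 1) (called at line 40).
First divergence: none; the two logs match at every position.
Execution walk:
  derive_floor([-1, 7, 7, -5]) -> 8  [called from probe_limits, line 24]
  verify_load([-1, 7, 7, -5], 7) -> 0  [called from probe_limits, line 25]
  update_gauge(8, 0) -> 1  [called from probe_limits, line 26]
  probe_limits([-1, 7, 7, -5], 7) -> 1  [called from main, line 38]
  count_flags(1, 1) -> 1  [called from main, line 40]
Log line origins:
  1 — main, line 37
  2 — probe_limits, line 23
  3 — derive_floor, line 2
  4 — verify_load, line 13
  5 — update_gauge, line 17
  6 — main, line 39
  7 — count_flags, line 29
A correct fix: line 41: replace `floor` with `limit`.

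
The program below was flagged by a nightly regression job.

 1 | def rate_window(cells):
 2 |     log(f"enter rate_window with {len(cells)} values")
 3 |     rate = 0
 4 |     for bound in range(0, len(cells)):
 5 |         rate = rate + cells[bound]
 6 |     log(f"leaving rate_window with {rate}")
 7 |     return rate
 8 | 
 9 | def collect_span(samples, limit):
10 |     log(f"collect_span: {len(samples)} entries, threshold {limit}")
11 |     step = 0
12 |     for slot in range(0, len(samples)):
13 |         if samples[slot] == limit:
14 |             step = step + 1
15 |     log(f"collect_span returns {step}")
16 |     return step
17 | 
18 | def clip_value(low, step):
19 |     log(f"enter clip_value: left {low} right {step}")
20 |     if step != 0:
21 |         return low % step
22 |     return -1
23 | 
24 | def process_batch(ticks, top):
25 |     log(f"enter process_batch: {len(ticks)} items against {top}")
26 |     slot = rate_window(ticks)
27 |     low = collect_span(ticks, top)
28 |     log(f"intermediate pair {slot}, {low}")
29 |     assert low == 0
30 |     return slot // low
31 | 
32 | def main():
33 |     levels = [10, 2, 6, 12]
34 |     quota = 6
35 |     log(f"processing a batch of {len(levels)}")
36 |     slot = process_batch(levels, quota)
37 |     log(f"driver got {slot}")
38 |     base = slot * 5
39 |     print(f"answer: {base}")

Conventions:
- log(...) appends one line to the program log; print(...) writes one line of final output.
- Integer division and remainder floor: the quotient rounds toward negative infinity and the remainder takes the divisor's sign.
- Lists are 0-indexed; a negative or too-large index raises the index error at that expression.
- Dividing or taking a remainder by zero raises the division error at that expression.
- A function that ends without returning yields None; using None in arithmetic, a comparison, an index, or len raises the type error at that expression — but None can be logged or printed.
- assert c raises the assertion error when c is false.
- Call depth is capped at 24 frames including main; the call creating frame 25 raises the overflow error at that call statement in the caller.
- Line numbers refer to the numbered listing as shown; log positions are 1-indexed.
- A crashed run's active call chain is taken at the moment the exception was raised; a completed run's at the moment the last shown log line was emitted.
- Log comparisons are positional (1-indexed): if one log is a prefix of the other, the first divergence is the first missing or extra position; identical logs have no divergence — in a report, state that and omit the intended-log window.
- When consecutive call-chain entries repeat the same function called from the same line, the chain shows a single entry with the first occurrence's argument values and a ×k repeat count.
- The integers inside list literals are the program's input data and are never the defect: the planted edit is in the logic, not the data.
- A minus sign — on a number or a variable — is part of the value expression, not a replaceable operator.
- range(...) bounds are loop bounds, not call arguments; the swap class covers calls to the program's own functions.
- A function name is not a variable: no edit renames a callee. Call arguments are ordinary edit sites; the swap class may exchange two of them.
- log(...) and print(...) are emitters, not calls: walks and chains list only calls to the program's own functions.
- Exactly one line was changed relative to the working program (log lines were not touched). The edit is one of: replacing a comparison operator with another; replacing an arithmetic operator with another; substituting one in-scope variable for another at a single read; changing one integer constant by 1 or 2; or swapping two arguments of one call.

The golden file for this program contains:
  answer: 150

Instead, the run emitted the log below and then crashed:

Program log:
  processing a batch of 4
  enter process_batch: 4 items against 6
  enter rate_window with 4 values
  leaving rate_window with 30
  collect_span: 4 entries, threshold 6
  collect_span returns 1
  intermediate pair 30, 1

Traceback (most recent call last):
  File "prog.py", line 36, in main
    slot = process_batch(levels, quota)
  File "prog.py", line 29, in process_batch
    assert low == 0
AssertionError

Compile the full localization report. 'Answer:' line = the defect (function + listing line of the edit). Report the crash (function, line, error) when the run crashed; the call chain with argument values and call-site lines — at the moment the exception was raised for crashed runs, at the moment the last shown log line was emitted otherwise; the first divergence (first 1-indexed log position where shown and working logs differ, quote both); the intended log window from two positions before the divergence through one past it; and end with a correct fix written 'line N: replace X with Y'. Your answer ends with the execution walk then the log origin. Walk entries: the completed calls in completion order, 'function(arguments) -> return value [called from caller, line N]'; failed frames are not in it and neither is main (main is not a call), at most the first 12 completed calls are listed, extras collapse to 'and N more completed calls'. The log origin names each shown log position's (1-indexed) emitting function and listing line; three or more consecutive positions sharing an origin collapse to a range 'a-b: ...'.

Answer: the defect is in process_batch at line 29.
Core observation: The log ends early — 7 lines, where the working version next logs 'driver got 30'.
Crash: process_batch, line 29, AssertionError.
Call chain: main -> process_batch([10, 2, 6, 12], 6) (called at line 36).
First divergence: position 8 — the faulty run's log ends after 7 lines; the working version continues with 'driver got 30'.
Intended log window:
  6: collect_span returns 1
  7: intermediate pair 30, 1
  8: driver got 30
Execution walk:
  rate_window([10, 2, 6, 12]) -> 30  [called from process_batch, line 26]
  collect_span([10, 2, 6, 12], 6) -> 1  [called from process_batch, line 27]
Log origin:
  1: logged in main at line 35
  2: logged in process_batch at line 25
  3: logged in rate_window at line 2
  4: logged in rate_window at line 6
  5: logged in collect_span at line 10
  6: logged in collect_span at line 15
  7: logged in process_batch at line 28
A correct fix: line 29: replace `==` with `>`.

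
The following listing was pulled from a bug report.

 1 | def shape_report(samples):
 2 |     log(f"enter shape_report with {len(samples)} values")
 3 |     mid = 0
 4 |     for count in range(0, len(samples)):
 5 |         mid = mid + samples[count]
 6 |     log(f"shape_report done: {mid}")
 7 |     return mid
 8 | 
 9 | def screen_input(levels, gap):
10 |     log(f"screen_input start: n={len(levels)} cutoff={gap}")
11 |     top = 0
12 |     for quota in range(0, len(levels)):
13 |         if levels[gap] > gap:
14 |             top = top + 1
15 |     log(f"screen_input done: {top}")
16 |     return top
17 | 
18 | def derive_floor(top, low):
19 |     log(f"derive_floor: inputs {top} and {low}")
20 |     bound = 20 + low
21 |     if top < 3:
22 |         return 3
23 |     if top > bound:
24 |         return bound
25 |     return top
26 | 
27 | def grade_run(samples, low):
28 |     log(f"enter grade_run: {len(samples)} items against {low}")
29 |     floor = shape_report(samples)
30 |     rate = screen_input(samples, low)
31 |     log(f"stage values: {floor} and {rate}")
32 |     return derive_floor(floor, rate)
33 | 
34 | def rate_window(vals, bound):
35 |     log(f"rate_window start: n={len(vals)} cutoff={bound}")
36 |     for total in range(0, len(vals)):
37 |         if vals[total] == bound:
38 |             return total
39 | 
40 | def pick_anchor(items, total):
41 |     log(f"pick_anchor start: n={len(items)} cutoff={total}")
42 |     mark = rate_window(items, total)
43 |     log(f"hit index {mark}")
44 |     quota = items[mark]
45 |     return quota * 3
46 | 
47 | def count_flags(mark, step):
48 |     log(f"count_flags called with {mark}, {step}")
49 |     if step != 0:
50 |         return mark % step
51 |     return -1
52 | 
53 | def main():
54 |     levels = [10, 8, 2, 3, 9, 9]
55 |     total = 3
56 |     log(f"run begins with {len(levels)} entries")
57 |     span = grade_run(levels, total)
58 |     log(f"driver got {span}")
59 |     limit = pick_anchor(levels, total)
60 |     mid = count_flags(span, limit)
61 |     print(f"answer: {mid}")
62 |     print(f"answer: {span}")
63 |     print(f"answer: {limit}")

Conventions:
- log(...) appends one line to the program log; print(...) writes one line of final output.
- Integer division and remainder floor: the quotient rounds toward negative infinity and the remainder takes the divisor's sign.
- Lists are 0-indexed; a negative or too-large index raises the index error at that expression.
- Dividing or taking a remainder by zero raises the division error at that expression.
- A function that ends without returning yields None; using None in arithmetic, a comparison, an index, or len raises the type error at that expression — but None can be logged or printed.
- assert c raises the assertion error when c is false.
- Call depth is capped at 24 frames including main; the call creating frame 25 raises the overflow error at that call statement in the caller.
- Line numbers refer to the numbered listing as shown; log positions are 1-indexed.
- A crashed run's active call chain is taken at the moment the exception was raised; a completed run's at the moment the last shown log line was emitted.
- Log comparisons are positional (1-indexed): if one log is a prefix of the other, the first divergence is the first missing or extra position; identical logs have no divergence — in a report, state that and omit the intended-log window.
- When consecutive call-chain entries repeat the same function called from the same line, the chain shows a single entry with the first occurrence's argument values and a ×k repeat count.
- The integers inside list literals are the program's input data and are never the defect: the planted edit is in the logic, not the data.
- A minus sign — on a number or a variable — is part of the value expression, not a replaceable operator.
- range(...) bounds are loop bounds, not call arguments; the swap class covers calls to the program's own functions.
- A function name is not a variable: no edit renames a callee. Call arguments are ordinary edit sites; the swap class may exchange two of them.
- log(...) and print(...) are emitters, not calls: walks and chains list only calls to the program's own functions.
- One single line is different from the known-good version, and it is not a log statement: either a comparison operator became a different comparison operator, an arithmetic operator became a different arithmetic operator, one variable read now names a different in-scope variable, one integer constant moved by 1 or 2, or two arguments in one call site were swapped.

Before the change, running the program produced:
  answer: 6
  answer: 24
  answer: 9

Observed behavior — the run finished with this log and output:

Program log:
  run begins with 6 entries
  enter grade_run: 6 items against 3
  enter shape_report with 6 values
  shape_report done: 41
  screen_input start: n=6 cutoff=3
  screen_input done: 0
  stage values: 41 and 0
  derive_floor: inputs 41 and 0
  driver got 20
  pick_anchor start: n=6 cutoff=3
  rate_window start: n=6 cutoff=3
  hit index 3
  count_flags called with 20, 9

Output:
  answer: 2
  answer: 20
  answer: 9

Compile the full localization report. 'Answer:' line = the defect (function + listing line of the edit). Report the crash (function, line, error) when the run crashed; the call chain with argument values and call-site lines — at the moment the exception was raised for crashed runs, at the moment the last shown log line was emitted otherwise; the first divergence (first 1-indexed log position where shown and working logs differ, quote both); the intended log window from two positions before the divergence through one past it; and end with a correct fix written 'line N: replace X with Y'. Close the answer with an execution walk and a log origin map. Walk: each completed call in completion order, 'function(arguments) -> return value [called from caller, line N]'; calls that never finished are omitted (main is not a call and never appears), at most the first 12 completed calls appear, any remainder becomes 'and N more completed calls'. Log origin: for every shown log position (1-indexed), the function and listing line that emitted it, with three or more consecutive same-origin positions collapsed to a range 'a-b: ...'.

Answer: the defect is in screen_input at line 13.
Key fact: Everything matches until log position 6, which reads 'screen_input done: 0' in place of 'screen_input done: 4'.
Call chain: main -> count_flags(20, 9) (called at line 60).
First divergence: position 6; shown 'screen_input done: 0' vs intended 'screen_input done: 4'.
Intended log window:
  4: shape_report done: 41
  5: screen_input start: n=6 cutoff=3
  6: screen_input done: 4
  7: stage values: 41 and 4
Execution walk:
  shape_report([10, 8, 2, 3, 9, 9]) -> 41  [called from grade_run, line 29]
  screen_input([10, 8, 2, 3, 9, 9], 3) -> 0  [called from grade_run, line 30]
  derive_floor(41, 0) -> 20  [called from grade_run, line 32]
  grade_run([10, 8, 2, 3, 9, 9], 3) -> 20  [called from main, line 57]
  rate_window([10, 8, 2, 3, 9, 9], 3) -> 3  [called from pick_anchor, line 42]
  pick_anchor([10, 8, 2, 3, 9, 9], 3) -> 9  [called from main, line 59]
  count_flags(20, 9) -> 2  [called from main, line 60]
Origin of each log line:
  1: emitted by main (line 56)
  2: emitted by grade_run (line 28)
  3: emitted by shape_report (line 2)
  4: emitted by shape_report (line 6)
  5: emitted by screen_input (line 10)
  6: emitted by screen_input (line 15)
  7: emitted by grade_run (line 31)
  8: emitted by derive_floor (line 19)
  9: emitted by main (line 58)
  10: emitted by pick_anchor (line 41)
  11: emitted by rate_window (line 35)
  12: emitted by pick_anchor (line 43)
  13: emitted by count_flags (line 48)
A correct fix: line 13: replace `levels[gap]` with `levels[quota]`.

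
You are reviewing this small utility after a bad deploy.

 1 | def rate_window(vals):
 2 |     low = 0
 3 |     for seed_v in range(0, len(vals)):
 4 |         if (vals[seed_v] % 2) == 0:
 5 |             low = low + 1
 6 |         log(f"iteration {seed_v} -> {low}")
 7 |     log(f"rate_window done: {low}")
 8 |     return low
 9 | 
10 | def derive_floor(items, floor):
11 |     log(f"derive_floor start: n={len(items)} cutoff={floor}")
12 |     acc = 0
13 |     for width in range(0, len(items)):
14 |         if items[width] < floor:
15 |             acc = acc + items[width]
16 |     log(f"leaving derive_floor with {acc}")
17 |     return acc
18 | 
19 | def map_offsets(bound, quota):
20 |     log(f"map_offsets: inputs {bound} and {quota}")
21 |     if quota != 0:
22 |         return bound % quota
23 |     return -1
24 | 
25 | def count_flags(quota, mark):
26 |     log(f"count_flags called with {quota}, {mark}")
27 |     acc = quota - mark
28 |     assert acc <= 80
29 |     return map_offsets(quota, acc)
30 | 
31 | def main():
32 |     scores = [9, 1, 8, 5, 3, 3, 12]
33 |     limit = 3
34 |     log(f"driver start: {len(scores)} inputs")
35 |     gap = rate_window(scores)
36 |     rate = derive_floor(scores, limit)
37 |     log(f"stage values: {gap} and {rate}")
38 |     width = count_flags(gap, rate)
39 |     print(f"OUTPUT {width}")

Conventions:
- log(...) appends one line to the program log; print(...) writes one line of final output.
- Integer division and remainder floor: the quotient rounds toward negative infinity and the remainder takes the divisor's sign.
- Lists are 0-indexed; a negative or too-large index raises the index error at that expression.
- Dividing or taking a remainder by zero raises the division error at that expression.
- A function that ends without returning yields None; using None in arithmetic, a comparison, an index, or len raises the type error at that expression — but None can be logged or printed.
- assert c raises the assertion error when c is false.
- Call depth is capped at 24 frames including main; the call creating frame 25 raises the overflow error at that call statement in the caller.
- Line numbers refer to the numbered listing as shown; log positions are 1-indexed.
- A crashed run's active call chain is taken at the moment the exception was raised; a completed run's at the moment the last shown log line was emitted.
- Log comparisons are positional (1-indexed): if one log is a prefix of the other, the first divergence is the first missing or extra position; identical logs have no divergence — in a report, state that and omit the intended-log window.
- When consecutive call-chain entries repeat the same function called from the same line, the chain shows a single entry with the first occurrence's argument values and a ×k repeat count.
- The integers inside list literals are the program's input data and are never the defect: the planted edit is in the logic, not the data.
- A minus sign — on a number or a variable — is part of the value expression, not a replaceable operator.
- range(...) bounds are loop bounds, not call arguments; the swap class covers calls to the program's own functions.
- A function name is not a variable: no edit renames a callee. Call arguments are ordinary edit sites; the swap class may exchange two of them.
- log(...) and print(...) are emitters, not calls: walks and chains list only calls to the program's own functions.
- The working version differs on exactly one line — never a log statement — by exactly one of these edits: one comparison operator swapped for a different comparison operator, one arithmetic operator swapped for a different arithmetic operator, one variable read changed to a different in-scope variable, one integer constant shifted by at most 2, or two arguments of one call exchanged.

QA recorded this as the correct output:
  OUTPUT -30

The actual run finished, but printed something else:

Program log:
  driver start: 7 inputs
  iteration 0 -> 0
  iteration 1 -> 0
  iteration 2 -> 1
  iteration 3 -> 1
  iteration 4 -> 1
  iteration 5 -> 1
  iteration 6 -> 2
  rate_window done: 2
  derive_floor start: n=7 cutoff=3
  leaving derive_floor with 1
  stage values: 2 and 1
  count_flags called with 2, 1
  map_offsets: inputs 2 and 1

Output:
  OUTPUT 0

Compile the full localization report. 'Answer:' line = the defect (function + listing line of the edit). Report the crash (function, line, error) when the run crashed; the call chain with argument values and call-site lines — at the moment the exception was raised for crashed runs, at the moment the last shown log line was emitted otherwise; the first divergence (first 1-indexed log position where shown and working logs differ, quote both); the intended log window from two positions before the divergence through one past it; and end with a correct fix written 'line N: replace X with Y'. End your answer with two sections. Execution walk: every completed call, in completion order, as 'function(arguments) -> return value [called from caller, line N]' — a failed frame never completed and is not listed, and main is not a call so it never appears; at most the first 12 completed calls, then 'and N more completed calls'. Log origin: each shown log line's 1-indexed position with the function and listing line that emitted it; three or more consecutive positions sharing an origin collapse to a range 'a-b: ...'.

Answer: the defect is in derive_floor at line 14.
Core observation: At log position 11 the runs split — shown 'leaving derive_floor with 1', but the working version logs 'leaving derive_floor with 34'.
Call chain: main -> count_flags(2, 1) (called at line 38) -> map_offsets(2, 1) (called at line 29).
First divergence: position 11; shown 'leaving derive_floor with 1' vs intended 'leaving derive_floor with 34'.
Intended log window:
  9: rate_window done: 2
  10: derive_floor start: n=7 cutoff=3
  11: leaving derive_floor with 34
  12: stage values: 2 and 34
Execution walk:
  rate_window([9, 1, 8, 5, 3, 3, 12]) -> 2  [called from main, line 35]
  derive_floor([9, 1, 8, 5, 3, 3, 12], 3) -> 1  [called from main, line 36]
  map_offsets(2, 1) -> 0  [called from count_flags, line 29]
  count_flags(2, 1) -> 0  [called from main, line 38]
Origin of each log line:
  1: from main, line 34
  2-8: from rate_window, line 6
  9: from rate_window, line 7
  10: from derive_floor, line 11
  11: from derive_floor, line 16
  12: from main, line 37
  13: from count_flags, line 26
  14: from map_offsets, line 20
A correct fix: line 14: replace `<` with `>`.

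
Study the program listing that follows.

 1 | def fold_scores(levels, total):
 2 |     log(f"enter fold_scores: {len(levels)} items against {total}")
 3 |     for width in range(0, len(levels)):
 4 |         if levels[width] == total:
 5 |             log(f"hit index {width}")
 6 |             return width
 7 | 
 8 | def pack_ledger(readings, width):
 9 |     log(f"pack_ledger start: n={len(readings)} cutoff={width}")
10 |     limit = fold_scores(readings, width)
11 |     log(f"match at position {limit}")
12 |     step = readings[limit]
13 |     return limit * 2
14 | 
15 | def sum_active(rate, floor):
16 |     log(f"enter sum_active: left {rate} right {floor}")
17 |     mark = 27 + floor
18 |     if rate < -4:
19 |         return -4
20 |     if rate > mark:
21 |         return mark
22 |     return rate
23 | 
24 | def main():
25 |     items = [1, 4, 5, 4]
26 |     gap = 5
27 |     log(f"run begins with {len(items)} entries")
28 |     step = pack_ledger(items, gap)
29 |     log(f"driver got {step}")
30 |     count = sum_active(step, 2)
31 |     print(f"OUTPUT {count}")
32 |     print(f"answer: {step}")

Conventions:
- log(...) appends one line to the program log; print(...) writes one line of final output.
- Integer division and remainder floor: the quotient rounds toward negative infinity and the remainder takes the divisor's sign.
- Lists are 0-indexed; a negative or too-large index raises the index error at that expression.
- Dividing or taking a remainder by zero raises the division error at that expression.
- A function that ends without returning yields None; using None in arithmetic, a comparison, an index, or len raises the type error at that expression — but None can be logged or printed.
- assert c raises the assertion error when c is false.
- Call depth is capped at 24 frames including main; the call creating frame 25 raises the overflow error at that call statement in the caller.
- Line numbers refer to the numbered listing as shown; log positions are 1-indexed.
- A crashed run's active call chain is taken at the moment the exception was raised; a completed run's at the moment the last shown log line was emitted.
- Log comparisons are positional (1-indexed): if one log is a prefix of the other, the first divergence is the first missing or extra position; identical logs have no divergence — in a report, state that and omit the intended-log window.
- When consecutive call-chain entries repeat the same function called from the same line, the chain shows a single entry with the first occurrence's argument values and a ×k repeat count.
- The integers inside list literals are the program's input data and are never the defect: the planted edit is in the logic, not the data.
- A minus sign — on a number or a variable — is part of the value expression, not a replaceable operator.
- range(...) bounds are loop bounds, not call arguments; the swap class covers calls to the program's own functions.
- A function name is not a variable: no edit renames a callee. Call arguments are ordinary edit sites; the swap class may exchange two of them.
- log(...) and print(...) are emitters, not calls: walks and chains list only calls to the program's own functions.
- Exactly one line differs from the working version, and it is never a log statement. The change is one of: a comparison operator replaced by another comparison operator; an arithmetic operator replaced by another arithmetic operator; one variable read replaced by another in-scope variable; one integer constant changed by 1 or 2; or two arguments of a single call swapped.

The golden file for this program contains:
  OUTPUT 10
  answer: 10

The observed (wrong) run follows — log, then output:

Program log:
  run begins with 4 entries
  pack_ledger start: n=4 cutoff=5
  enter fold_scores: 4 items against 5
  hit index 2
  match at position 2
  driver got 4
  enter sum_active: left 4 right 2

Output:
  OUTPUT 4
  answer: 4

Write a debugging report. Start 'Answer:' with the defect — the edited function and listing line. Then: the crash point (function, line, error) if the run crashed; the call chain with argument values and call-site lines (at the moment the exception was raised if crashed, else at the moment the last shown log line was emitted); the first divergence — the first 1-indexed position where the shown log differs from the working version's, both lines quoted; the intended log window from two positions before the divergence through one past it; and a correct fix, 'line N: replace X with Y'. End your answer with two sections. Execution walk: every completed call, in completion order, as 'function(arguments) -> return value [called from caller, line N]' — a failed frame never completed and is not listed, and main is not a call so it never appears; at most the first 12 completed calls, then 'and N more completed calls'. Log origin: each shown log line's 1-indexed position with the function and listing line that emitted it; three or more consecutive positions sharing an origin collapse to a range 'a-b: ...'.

Answer: the defect is in pack_ledger at line 13.
Core observation: The log first diverges at position 6: the faulty run prints 'driver got 4' where the working version prints 'driver got 10'.
Call chain: main -> sum_active(4, 2) (called at line 30).
First divergence: position 6; shown 'driver got 4' vs intended 'driver got 10'.
Intended log window:
  4: hit index 2
  5: match at position 2
  6: driver got 10
  7: enter sum_active: left 10 right 2
Execution walk:
  fold_scores([1, 4, 5, 4], 5) -> 2  [called from pack_ledger, line 10]
  pack_ledger([1, 4, 5, 4], 5) -> 4  [called from main, line 28]
  sum_active(4, 2) -> 4  [called from main, line 30]
Origin of each log line:
  1 — main, line 27
  2 — pack_ledger, line 9
  3 — fold_scores, line 2
  4 — fold_scores, line 5
  5 — pack_ledger, line 11
  6 — main, line 29
  7 — sum_active, line 16
A correct fix: line 13: replace `limit` with `step`.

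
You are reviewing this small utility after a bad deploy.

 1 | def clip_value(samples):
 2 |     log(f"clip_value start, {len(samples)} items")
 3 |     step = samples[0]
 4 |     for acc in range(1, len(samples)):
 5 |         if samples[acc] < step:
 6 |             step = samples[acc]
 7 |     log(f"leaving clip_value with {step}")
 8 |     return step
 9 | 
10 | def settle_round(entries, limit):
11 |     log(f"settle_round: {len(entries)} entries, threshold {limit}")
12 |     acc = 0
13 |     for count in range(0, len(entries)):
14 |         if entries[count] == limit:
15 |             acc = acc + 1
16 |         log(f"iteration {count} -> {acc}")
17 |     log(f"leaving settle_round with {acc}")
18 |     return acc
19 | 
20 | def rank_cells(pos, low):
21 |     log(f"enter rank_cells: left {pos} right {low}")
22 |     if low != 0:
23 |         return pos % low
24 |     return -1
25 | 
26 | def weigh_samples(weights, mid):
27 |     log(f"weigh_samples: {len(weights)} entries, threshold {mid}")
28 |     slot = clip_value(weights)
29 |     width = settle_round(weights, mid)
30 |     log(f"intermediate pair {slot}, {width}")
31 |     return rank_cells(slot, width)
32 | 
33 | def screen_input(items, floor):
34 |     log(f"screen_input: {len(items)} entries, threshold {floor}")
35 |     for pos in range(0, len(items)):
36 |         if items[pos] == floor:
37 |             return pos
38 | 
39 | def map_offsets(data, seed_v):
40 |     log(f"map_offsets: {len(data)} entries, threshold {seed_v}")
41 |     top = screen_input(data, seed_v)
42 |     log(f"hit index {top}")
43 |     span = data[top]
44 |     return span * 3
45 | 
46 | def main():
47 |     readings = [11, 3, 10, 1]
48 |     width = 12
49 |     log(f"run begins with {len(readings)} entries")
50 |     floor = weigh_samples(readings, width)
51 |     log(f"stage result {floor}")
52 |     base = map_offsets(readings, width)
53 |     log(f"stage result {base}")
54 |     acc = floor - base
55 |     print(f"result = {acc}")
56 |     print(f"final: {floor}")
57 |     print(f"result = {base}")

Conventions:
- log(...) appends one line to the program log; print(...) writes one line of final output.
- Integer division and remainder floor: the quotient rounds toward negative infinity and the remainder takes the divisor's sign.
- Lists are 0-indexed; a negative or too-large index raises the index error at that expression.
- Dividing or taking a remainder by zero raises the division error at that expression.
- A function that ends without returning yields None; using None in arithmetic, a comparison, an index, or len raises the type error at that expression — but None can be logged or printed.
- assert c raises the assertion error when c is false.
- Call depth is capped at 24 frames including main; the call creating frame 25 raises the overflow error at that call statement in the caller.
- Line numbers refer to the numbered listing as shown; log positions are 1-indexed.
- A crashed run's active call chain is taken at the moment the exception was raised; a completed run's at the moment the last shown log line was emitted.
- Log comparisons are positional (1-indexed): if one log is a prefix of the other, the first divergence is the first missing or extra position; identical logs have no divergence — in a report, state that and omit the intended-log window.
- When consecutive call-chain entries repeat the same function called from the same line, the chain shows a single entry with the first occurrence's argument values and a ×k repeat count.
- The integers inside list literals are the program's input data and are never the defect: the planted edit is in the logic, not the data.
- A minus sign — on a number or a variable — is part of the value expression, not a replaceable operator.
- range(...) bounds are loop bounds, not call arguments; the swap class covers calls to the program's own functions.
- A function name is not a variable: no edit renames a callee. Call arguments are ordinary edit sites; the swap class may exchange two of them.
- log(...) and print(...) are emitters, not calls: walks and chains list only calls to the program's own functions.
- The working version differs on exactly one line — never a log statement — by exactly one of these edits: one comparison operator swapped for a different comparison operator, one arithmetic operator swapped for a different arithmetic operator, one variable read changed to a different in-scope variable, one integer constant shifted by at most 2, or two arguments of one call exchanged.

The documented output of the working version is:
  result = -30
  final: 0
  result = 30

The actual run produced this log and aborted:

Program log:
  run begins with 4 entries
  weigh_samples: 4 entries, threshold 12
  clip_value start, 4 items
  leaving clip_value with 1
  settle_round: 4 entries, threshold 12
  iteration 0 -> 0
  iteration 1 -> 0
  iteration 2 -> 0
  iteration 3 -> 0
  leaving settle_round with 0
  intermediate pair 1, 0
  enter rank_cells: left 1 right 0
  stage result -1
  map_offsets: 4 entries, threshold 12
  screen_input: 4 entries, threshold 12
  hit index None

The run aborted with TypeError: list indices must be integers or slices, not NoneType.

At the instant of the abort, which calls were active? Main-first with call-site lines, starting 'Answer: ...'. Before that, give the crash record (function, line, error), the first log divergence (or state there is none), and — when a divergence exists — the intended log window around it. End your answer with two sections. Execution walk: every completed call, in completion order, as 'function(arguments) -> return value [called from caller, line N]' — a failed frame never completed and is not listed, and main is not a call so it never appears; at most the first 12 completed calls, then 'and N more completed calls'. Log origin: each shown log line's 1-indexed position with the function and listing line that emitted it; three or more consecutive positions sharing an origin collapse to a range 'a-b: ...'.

Answer: main -> map_offsets (called at line 52).
Key observation: Everything matches until log position 2, which reads 'weigh_samples: 4 entries, threshold 12' in place of 'weigh_samples: 4 entries, threshold 10'.
Crash: map_offsets, line 43, TypeError.
First divergence: at position 2 the run shows 'weigh_samples: 4 entries, threshold 12' where the working version logs 'weigh_samples: 4 entries, threshold 10'.
Intended log window:
  1: run begins with 4 entries
  2: weigh_samples: 4 entries, threshold 10
  3: clip_value start, 4 items
Execution walk:
  clip_value([11, 3, 10, 1]) -> 1  [called from weigh_samples, line 28]
  settle_round([11, 3, 10, 1], 12) -> 0  [called from weigh_samples, line 29]
  rank_cells(1, 0) -> -1  [called from weigh_samples, line 31]
  weigh_samples([11, 3, 10, 1], 12) -> -1  [called from main, line 50]
  screen_input([11, 3, 10, 1], 12) -> None  [called from map_offsets, line 41]
Log origins:
  1: logged in main at line 49
  2: logged in weigh_samples at line 27
  3: logged in clip_value at line 2
  4: logged in clip_value at line 7
  5: logged in settle_round at line 11
  6-9: logged in settle_round at line 16
  10: logged in settle_round at line 17
  11: logged in weigh_samples at line 30
  12: logged in rank_cells at line 21
  13: logged in main at line 51
  14: logged in map_offsets at line 40
  15: logged in screen_input at line 34
  16: logged in map_offsets at line 42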